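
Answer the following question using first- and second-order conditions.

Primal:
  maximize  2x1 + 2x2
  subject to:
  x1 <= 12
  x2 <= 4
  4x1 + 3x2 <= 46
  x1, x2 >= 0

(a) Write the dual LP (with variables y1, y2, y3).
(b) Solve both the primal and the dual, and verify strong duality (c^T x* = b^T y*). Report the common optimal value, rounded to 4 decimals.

The standard primal-dual pair for 'max c^T x s.t. A x <= b, x >= 0' is:
  Dual:  min b^T y  s.t.  A^T y >= c,  y >= 0.

So the dual LP is:
  minimize  12y1 + 4y2 + 46y3
  subject to:
    y1 + 4y3 >= 2
    y2 + 3y3 >= 2
    y1, y2, y3 >= 0

Solving the primal: x* = (8.5, 4).
  primal value c^T x* = 25.
Solving the dual: y* = (0, 0.5, 0.5).
  dual value b^T y* = 25.
Strong duality: c^T x* = b^T y*. Confirmed.

25


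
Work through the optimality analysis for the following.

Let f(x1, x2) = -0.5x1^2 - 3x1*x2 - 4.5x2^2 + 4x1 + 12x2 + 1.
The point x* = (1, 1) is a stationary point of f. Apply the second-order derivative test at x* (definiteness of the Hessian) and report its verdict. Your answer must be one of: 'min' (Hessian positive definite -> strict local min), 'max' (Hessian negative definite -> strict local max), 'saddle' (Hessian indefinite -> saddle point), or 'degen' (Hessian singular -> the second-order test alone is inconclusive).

Compute the Hessian H = grad^2 f:
  H = [[-1, -3], [-3, -9]]
Verify stationarity: grad f(x*) = H x* + g = (0, 0).
Eigenvalues of H: -10, 0.
H has a zero eigenvalue (singular; negative semidefinite but not definite), so H is neither positive definite, negative definite, nor indefinite. The second-order test alone is inconclusive -> degen.
(Indeed, f is constant along the null direction of H through x*, so x* is not a strict local extremum.)

degen


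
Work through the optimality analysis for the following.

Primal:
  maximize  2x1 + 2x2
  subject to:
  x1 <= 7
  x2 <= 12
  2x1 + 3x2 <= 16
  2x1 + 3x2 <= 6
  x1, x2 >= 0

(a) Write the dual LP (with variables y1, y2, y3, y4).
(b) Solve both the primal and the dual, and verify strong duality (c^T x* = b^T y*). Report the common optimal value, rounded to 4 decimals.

The standard primal-dual pair for 'max c^T x s.t. A x <= b, x >= 0' is:
  Dual:  min b^T y  s.t.  A^T y >= c,  y >= 0.

So the dual LP is:
  minimize  7y1 + 12y2 + 16y3 + 6y4
  subject to:
    y1 + 2y3 + 2y4 >= 2
    y2 + 3y3 + 3y4 >= 2
    y1, y2, y3, y4 >= 0

Solving the primal: x* = (3, 0).
  primal value c^T x* = 6.
Solving the dual: y* = (0, 0, 0, 1).
  dual value b^T y* = 6.
Strong duality: c^T x* = b^T y*. Confirmed.

6


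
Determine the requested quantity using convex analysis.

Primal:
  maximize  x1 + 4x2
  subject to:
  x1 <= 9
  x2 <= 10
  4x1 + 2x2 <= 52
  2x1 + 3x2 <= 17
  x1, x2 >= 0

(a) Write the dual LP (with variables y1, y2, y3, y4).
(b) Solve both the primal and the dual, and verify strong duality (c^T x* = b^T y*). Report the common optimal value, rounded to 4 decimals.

The standard primal-dual pair for 'max c^T x s.t. A x <= b, x >= 0' is:
  Dual:  min b^T y  s.t.  A^T y >= c,  y >= 0.

So the dual LP is:
  minimize  9y1 + 10y2 + 52y3 + 17y4
  subject to:
    y1 + 4y3 + 2y4 >= 1
    y2 + 2y3 + 3y4 >= 4
    y1, y2, y3, y4 >= 0

Solving the primal: x* = (0, 5.6667).
  primal value c^T x* = 22.6667.
Solving the dual: y* = (0, 0, 0, 1.3333).
  dual value b^T y* = 22.6667.
Strong duality: c^T x* = b^T y*. Confirmed.

22.6667


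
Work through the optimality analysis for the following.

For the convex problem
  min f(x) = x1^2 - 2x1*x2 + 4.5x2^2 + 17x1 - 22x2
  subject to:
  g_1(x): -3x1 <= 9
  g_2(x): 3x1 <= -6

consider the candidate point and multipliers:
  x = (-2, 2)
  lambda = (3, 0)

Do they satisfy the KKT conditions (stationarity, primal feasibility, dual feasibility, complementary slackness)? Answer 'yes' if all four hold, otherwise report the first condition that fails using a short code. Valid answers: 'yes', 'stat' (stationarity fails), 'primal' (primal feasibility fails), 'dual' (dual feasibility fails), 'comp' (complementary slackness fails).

Gradient of f: grad f(x) = Q x + c = (9, 0)
Constraint values g_i(x) = a_i^T x - b_i:
  g_1((-2, 2)) = -3
  g_2((-2, 2)) = 0
Stationarity residual: grad f(x) + sum_i lambda_i a_i = (0, 0)
  -> stationarity OK
Primal feasibility (all g_i <= 0): OK
Dual feasibility (all lambda_i >= 0): OK
Complementary slackness (lambda_i * g_i(x) = 0 for all i): FAILS

Verdict: the first failing condition is complementary_slackness -> comp.

comp


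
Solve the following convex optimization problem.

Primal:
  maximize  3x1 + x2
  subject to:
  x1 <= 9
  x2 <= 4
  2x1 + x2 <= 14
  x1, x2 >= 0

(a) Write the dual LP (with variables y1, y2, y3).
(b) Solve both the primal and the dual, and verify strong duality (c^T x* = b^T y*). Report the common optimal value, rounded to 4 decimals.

The standard primal-dual pair for 'max c^T x s.t. A x <= b, x >= 0' is:
  Dual:  min b^T y  s.t.  A^T y >= c,  y >= 0.

So the dual LP is:
  minimize  9y1 + 4y2 + 14y3
  subject to:
    y1 + 2y3 >= 3
    y2 + y3 >= 1
    y1, y2, y3 >= 0

Solving the primal: x* = (7, 0).
  primal value c^T x* = 21.
Solving the dual: y* = (0, 0, 1.5).
  dual value b^T y* = 21.
Strong duality: c^T x* = b^T y*. Confirmed.

21


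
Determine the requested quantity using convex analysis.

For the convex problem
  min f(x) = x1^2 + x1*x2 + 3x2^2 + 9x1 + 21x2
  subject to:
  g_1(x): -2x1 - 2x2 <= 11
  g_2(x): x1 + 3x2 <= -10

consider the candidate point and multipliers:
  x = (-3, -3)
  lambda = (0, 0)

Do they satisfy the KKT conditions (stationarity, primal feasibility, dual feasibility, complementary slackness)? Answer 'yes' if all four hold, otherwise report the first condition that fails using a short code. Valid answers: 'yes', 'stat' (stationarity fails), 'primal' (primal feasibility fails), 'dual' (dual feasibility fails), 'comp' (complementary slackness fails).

Gradient of f: grad f(x) = Q x + c = (0, 0)
Constraint values g_i(x) = a_i^T x - b_i:
  g_1((-3, -3)) = 1
  g_2((-3, -3)) = -2
Stationarity residual: grad f(x) + sum_i lambda_i a_i = (0, 0)
  -> stationarity OK
Primal feasibility (all g_i <= 0): FAILS
Dual feasibility (all lambda_i >= 0): OK
Complementary slackness (lambda_i * g_i(x) = 0 for all i): OK

Verdict: the first failing condition is primal_feasibility -> primal.

primal


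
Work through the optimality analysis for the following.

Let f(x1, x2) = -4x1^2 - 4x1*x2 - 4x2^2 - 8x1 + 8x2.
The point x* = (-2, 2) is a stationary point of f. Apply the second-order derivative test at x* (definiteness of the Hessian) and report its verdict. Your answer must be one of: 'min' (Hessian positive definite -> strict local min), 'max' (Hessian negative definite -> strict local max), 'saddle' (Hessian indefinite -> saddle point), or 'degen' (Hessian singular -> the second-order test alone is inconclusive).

Compute the Hessian H = grad^2 f:
  H = [[-8, -4], [-4, -8]]
Verify stationarity: grad f(x*) = H x* + g = (0, 0).
Eigenvalues of H: -12, -4.
Both eigenvalues < 0, so H is negative definite -> x* is a strict local max.

max


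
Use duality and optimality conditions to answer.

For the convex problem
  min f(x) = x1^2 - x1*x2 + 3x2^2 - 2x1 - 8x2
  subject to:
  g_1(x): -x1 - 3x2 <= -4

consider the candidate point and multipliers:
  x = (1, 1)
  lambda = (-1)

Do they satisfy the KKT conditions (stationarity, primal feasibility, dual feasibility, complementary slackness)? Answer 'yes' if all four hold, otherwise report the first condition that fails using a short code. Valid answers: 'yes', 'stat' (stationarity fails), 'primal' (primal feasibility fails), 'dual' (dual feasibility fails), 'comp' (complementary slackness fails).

Gradient of f: grad f(x) = Q x + c = (-1, -3)
Constraint values g_i(x) = a_i^T x - b_i:
  g_1((1, 1)) = 0
Stationarity residual: grad f(x) + sum_i lambda_i a_i = (0, 0)
  -> stationarity OK
Primal feasibility (all g_i <= 0): OK
Dual feasibility (all lambda_i >= 0): FAILS
Complementary slackness (lambda_i * g_i(x) = 0 for all i): OK

Verdict: the first failing condition is dual_feasibility -> dual.

dual


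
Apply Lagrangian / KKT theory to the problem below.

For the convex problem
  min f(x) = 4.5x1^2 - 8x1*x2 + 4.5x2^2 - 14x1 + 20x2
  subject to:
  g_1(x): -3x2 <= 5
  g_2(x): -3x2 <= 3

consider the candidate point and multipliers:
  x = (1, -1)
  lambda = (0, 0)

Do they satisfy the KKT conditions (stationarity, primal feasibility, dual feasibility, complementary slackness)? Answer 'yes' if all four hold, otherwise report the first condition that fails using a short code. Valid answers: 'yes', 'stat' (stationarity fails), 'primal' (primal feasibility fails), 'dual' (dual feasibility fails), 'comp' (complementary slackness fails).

Gradient of f: grad f(x) = Q x + c = (3, 3)
Constraint values g_i(x) = a_i^T x - b_i:
  g_1((1, -1)) = -2
  g_2((1, -1)) = 0
Stationarity residual: grad f(x) + sum_i lambda_i a_i = (3, 3)
  -> stationarity FAILS
Primal feasibility (all g_i <= 0): OK
Dual feasibility (all lambda_i >= 0): OK
Complementary slackness (lambda_i * g_i(x) = 0 for all i): OK

Verdict: the first failing condition is stationarity -> stat.

stat


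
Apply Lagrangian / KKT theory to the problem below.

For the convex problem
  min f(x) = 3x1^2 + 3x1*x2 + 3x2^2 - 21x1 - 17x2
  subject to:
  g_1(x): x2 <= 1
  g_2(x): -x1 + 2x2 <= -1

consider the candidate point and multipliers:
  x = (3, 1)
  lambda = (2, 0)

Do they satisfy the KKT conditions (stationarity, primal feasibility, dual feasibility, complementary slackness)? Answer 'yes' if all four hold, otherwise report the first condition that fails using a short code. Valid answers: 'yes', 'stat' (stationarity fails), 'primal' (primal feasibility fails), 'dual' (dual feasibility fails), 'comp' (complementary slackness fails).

Gradient of f: grad f(x) = Q x + c = (0, -2)
Constraint values g_i(x) = a_i^T x - b_i:
  g_1((3, 1)) = 0
  g_2((3, 1)) = 0
Stationarity residual: grad f(x) + sum_i lambda_i a_i = (0, 0)
  -> stationarity OK
Primal feasibility (all g_i <= 0): OK
Dual feasibility (all lambda_i >= 0): OK
Complementary slackness (lambda_i * g_i(x) = 0 for all i): OK

Verdict: yes, KKT holds.

yes


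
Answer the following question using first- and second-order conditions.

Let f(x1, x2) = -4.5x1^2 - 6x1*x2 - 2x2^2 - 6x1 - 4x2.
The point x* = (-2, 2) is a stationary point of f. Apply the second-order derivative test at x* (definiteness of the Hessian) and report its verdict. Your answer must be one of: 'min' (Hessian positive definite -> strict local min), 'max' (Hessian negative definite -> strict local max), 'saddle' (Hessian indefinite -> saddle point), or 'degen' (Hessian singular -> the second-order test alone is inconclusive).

Compute the Hessian H = grad^2 f:
  H = [[-9, -6], [-6, -4]]
Verify stationarity: grad f(x*) = H x* + g = (0, 0).
Eigenvalues of H: -13, 0.
H has a zero eigenvalue (singular; negative semidefinite but not definite), so H is neither positive definite, negative definite, nor indefinite. The second-order test alone is inconclusive -> degen.
(Indeed, f is constant along the null direction of H through x*, so x* is not a strict local extremum.)

degen


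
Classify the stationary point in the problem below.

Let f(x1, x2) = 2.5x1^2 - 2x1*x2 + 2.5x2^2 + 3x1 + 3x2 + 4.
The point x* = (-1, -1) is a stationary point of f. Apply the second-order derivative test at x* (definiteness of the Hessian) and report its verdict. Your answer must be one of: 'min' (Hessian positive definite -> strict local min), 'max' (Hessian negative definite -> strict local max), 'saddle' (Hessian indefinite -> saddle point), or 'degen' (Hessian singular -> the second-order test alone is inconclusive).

Compute the Hessian H = grad^2 f:
  H = [[5, -2], [-2, 5]]
Verify stationarity: grad f(x*) = H x* + g = (0, 0).
Eigenvalues of H: 3, 7.
Both eigenvalues > 0, so H is positive definite -> x* is a strict local min.

min


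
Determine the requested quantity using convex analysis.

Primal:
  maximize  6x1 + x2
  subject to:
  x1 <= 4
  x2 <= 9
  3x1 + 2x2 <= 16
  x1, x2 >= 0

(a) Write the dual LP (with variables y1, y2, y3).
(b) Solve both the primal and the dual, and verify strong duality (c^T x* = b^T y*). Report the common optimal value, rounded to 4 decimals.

The standard primal-dual pair for 'max c^T x s.t. A x <= b, x >= 0' is:
  Dual:  min b^T y  s.t.  A^T y >= c,  y >= 0.

So the dual LP is:
  minimize  4y1 + 9y2 + 16y3
  subject to:
    y1 + 3y3 >= 6
    y2 + 2y3 >= 1
    y1, y2, y3 >= 0

Solving the primal: x* = (4, 2).
  primal value c^T x* = 26.
Solving the dual: y* = (4.5, 0, 0.5).
  dual value b^T y* = 26.
Strong duality: c^T x* = b^T y*. Confirmed.

26


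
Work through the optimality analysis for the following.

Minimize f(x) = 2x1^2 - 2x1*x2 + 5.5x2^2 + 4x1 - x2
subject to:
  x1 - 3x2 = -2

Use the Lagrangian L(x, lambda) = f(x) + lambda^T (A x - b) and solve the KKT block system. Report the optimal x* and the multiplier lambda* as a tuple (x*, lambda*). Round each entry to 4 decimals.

Form the Lagrangian:
  L(x, lambda) = (1/2) x^T Q x + c^T x + lambda^T (A x - b)
Stationarity (grad_x L = 0): Q x + c + A^T lambda = 0.
Primal feasibility: A x = b.

This gives the KKT block system:
  [ Q   A^T ] [ x     ]   [-c ]
  [ A    0  ] [ lambda ] = [ b ]

Solving the linear system:
  x*      = (-1.2286, 0.2571)
  lambda* = (1.4286)
  f(x*)   = -1.1571

x* = (-1.2286, 0.2571), lambda* = (1.4286)


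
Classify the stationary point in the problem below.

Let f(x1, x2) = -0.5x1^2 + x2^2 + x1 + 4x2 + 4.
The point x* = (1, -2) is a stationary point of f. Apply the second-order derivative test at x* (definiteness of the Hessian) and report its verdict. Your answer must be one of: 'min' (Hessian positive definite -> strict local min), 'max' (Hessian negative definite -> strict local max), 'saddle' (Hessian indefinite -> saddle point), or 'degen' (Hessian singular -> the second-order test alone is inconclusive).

Compute the Hessian H = grad^2 f:
  H = [[-1, 0], [0, 2]]
Verify stationarity: grad f(x*) = H x* + g = (0, 0).
Eigenvalues of H: -1, 2.
Eigenvalues have mixed signs, so H is indefinite -> x* is a saddle point.

saddle


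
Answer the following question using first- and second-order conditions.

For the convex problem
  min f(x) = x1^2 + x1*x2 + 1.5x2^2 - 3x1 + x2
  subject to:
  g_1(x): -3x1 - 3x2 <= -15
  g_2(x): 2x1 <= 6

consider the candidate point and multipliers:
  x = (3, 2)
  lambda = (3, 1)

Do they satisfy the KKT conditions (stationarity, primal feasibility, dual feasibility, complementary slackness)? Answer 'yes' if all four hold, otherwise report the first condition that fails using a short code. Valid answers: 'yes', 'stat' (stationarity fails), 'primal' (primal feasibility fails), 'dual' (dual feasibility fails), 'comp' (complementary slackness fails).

Gradient of f: grad f(x) = Q x + c = (5, 10)
Constraint values g_i(x) = a_i^T x - b_i:
  g_1((3, 2)) = 0
  g_2((3, 2)) = 0
Stationarity residual: grad f(x) + sum_i lambda_i a_i = (-2, 1)
  -> stationarity FAILS
Primal feasibility (all g_i <= 0): OK
Dual feasibility (all lambda_i >= 0): OK
Complementary slackness (lambda_i * g_i(x) = 0 for all i): OK

Verdict: the first failing condition is stationarity -> stat.

stat


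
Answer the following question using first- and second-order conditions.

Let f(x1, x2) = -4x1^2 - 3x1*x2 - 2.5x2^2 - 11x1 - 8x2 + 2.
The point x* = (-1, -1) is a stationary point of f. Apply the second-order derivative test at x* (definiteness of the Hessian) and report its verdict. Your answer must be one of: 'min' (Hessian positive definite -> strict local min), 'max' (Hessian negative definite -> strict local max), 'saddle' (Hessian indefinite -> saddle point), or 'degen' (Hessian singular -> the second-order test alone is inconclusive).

Compute the Hessian H = grad^2 f:
  H = [[-8, -3], [-3, -5]]
Verify stationarity: grad f(x*) = H x* + g = (0, 0).
Eigenvalues of H: -9.8541, -3.1459.
Both eigenvalues < 0, so H is negative definite -> x* is a strict local max.

max


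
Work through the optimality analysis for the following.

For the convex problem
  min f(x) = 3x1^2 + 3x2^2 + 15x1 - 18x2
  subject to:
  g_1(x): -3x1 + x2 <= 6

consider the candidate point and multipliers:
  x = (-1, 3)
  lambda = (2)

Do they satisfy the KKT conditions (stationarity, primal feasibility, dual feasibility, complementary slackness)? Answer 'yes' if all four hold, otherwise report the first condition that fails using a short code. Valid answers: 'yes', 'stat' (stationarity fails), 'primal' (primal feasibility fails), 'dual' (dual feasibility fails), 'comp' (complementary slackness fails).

Gradient of f: grad f(x) = Q x + c = (9, 0)
Constraint values g_i(x) = a_i^T x - b_i:
  g_1((-1, 3)) = 0
Stationarity residual: grad f(x) + sum_i lambda_i a_i = (3, 2)
  -> stationarity FAILS
Primal feasibility (all g_i <= 0): OK
Dual feasibility (all lambda_i >= 0): OK
Complementary slackness (lambda_i * g_i(x) = 0 for all i): OK

Verdict: the first failing condition is stationarity -> stat.

stat


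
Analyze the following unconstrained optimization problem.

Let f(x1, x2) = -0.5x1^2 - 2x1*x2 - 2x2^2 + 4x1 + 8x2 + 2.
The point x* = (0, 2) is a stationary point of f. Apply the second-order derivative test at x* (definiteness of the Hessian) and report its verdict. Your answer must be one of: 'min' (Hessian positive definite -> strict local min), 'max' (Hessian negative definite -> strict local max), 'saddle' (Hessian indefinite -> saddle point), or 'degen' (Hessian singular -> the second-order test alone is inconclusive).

Compute the Hessian H = grad^2 f:
  H = [[-1, -2], [-2, -4]]
Verify stationarity: grad f(x*) = H x* + g = (0, 0).
Eigenvalues of H: -5, 0.
H has a zero eigenvalue (singular; negative semidefinite but not definite), so H is neither positive definite, negative definite, nor indefinite. The second-order test alone is inconclusive -> degen.
(Indeed, f is constant along the null direction of H through x*, so x* is not a strict local extremum.)

degen


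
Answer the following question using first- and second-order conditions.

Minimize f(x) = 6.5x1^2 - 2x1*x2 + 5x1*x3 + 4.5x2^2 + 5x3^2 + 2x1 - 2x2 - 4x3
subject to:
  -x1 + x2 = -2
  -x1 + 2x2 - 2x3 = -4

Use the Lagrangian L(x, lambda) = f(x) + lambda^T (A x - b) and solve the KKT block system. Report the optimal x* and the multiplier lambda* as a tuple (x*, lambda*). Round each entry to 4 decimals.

Form the Lagrangian:
  L(x, lambda) = (1/2) x^T Q x + c^T x + lambda^T (A x - b)
Stationarity (grad_x L = 0): Q x + c + A^T lambda = 0.
Primal feasibility: A x = b.

This gives the KKT block system:
  [ Q   A^T ] [ x     ]   [-c ]
  [ A    0  ] [ lambda ] = [ b ]

Solving the linear system:
  x*      = (0.6275, -1.3725, 0.3137)
  lambda* = (13.3333, 1.1373)
  f(x*)   = 16.9804

x* = (0.6275, -1.3725, 0.3137), lambda* = (13.3333, 1.1373)


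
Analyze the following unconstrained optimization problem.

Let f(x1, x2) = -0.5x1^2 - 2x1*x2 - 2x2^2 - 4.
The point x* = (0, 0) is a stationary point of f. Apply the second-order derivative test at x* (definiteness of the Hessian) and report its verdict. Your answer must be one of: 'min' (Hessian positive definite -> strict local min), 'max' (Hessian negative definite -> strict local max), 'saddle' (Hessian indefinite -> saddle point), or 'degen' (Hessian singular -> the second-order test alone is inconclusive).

Compute the Hessian H = grad^2 f:
  H = [[-1, -2], [-2, -4]]
Verify stationarity: grad f(x*) = H x* + g = (0, 0).
Eigenvalues of H: -5, 0.
H has a zero eigenvalue (singular; negative semidefinite but not definite), so H is neither positive definite, negative definite, nor indefinite. The second-order test alone is inconclusive -> degen.
(Indeed, f is constant along the null direction of H through x*, so x* is not a strict local extremum.)

degen


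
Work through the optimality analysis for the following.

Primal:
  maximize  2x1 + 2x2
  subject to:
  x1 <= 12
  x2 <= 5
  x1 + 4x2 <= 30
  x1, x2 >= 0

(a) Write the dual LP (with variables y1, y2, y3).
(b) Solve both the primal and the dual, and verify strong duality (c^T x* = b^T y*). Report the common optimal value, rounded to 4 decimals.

The standard primal-dual pair for 'max c^T x s.t. A x <= b, x >= 0' is:
  Dual:  min b^T y  s.t.  A^T y >= c,  y >= 0.

So the dual LP is:
  minimize  12y1 + 5y2 + 30y3
  subject to:
    y1 + y3 >= 2
    y2 + 4y3 >= 2
    y1, y2, y3 >= 0

Solving the primal: x* = (12, 4.5).
  primal value c^T x* = 33.
Solving the dual: y* = (1.5, 0, 0.5).
  dual value b^T y* = 33.
Strong duality: c^T x* = b^T y*. Confirmed.

33


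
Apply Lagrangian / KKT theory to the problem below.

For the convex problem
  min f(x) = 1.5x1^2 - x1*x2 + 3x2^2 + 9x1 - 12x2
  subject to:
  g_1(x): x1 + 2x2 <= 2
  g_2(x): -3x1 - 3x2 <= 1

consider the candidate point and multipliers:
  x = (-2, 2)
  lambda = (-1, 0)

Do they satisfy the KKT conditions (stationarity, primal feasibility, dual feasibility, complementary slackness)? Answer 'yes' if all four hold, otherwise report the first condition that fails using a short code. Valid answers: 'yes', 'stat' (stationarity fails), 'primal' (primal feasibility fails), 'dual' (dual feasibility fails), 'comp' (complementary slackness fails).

Gradient of f: grad f(x) = Q x + c = (1, 2)
Constraint values g_i(x) = a_i^T x - b_i:
  g_1((-2, 2)) = 0
  g_2((-2, 2)) = -1
Stationarity residual: grad f(x) + sum_i lambda_i a_i = (0, 0)
  -> stationarity OK
Primal feasibility (all g_i <= 0): OK
Dual feasibility (all lambda_i >= 0): FAILS
Complementary slackness (lambda_i * g_i(x) = 0 for all i): OK

Verdict: the first failing condition is dual_feasibility -> dual.

dual


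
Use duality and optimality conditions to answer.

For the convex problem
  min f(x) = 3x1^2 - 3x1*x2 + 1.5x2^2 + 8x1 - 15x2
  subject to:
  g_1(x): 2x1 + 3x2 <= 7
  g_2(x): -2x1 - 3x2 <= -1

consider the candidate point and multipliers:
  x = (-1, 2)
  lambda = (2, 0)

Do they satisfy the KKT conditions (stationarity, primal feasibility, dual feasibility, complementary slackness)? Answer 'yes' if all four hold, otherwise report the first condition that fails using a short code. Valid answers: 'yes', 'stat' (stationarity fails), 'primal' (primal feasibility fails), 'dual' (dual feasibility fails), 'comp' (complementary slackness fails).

Gradient of f: grad f(x) = Q x + c = (-4, -6)
Constraint values g_i(x) = a_i^T x - b_i:
  g_1((-1, 2)) = -3
  g_2((-1, 2)) = -3
Stationarity residual: grad f(x) + sum_i lambda_i a_i = (0, 0)
  -> stationarity OK
Primal feasibility (all g_i <= 0): OK
Dual feasibility (all lambda_i >= 0): OK
Complementary slackness (lambda_i * g_i(x) = 0 for all i): FAILS

Verdict: the first failing condition is complementary_slackness -> comp.

comp


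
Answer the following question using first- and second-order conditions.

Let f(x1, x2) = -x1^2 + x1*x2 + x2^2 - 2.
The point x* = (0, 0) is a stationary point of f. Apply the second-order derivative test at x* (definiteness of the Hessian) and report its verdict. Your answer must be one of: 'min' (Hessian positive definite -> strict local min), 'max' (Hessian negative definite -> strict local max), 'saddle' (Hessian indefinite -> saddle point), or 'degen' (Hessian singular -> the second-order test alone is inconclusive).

Compute the Hessian H = grad^2 f:
  H = [[-2, 1], [1, 2]]
Verify stationarity: grad f(x*) = H x* + g = (0, 0).
Eigenvalues of H: -2.2361, 2.2361.
Eigenvalues have mixed signs, so H is indefinite -> x* is a saddle point.

saddle


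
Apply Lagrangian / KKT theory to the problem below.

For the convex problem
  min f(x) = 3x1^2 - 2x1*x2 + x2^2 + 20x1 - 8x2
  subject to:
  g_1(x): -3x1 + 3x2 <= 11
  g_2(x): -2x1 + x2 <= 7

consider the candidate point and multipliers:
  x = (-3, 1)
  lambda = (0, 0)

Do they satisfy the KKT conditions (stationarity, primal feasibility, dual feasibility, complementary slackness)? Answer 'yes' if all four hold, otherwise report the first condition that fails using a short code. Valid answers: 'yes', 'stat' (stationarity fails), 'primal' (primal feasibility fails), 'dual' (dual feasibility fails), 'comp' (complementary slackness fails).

Gradient of f: grad f(x) = Q x + c = (0, 0)
Constraint values g_i(x) = a_i^T x - b_i:
  g_1((-3, 1)) = 1
  g_2((-3, 1)) = 0
Stationarity residual: grad f(x) + sum_i lambda_i a_i = (0, 0)
  -> stationarity OK
Primal feasibility (all g_i <= 0): FAILS
Dual feasibility (all lambda_i >= 0): OK
Complementary slackness (lambda_i * g_i(x) = 0 for all i): OK

Verdict: the first failing condition is primal_feasibility -> primal.

primal


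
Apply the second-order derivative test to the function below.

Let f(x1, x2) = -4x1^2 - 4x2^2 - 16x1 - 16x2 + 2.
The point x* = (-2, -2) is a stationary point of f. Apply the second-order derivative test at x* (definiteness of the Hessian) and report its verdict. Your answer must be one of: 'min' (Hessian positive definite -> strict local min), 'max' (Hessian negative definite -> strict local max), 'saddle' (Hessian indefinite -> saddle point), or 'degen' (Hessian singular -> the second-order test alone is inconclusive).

Compute the Hessian H = grad^2 f:
  H = [[-8, 0], [0, -8]]
Verify stationarity: grad f(x*) = H x* + g = (0, 0).
Eigenvalues of H: -8, -8.
Both eigenvalues < 0, so H is negative definite -> x* is a strict local max.

max


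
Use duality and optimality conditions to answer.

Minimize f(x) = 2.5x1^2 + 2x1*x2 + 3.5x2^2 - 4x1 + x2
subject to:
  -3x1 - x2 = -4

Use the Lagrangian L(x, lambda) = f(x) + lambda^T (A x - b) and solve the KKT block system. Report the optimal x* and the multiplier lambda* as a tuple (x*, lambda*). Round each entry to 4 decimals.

Form the Lagrangian:
  L(x, lambda) = (1/2) x^T Q x + c^T x + lambda^T (A x - b)
Stationarity (grad_x L = 0): Q x + c + A^T lambda = 0.
Primal feasibility: A x = b.

This gives the KKT block system:
  [ Q   A^T ] [ x     ]   [-c ]
  [ A    0  ] [ lambda ] = [ b ]

Solving the linear system:
  x*      = (1.4821, -0.4464)
  lambda* = (0.8393)
  f(x*)   = -1.5089

x* = (1.4821, -0.4464), lambda* = (0.8393)


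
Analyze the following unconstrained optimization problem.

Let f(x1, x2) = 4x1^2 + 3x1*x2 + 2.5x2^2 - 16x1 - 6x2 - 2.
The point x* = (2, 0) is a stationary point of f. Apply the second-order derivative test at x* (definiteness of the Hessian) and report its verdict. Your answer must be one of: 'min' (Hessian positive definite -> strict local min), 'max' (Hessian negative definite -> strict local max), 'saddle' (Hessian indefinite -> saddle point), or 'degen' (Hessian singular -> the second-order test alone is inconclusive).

Compute the Hessian H = grad^2 f:
  H = [[8, 3], [3, 5]]
Verify stationarity: grad f(x*) = H x* + g = (0, 0).
Eigenvalues of H: 3.1459, 9.8541.
Both eigenvalues > 0, so H is positive definite -> x* is a strict local min.

min


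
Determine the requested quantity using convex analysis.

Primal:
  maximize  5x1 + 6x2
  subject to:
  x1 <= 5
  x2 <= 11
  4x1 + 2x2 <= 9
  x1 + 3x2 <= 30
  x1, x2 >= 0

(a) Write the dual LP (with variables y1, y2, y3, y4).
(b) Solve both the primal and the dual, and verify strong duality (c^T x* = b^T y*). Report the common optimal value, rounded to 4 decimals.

The standard primal-dual pair for 'max c^T x s.t. A x <= b, x >= 0' is:
  Dual:  min b^T y  s.t.  A^T y >= c,  y >= 0.

So the dual LP is:
  minimize  5y1 + 11y2 + 9y3 + 30y4
  subject to:
    y1 + 4y3 + y4 >= 5
    y2 + 2y3 + 3y4 >= 6
    y1, y2, y3, y4 >= 0

Solving the primal: x* = (0, 4.5).
  primal value c^T x* = 27.
Solving the dual: y* = (0, 0, 3, 0).
  dual value b^T y* = 27.
Strong duality: c^T x* = b^T y*. Confirmed.

27


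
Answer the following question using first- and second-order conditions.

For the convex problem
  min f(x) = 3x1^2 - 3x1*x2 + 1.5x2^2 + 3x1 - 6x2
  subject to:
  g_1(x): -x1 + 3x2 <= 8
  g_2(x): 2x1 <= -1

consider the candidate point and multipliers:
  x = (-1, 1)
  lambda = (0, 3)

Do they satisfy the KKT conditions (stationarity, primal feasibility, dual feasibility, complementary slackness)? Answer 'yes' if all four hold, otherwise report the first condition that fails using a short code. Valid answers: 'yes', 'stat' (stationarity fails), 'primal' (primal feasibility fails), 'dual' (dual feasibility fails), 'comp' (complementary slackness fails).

Gradient of f: grad f(x) = Q x + c = (-6, 0)
Constraint values g_i(x) = a_i^T x - b_i:
  g_1((-1, 1)) = -4
  g_2((-1, 1)) = -1
Stationarity residual: grad f(x) + sum_i lambda_i a_i = (0, 0)
  -> stationarity OK
Primal feasibility (all g_i <= 0): OK
Dual feasibility (all lambda_i >= 0): OK
Complementary slackness (lambda_i * g_i(x) = 0 for all i): FAILS

Verdict: the first failing condition is complementary_slackness -> comp.

comp


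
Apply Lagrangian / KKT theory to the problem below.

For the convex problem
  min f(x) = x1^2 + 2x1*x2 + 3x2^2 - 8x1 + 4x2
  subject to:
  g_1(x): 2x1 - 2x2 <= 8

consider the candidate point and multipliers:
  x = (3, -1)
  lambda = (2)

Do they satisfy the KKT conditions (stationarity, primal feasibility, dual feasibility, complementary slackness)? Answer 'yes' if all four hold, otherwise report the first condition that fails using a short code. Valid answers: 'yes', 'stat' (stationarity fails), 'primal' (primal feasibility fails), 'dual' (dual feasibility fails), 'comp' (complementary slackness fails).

Gradient of f: grad f(x) = Q x + c = (-4, 4)
Constraint values g_i(x) = a_i^T x - b_i:
  g_1((3, -1)) = 0
Stationarity residual: grad f(x) + sum_i lambda_i a_i = (0, 0)
  -> stationarity OK
Primal feasibility (all g_i <= 0): OK
Dual feasibility (all lambda_i >= 0): OK
Complementary slackness (lambda_i * g_i(x) = 0 for all i): OK

Verdict: yes, KKT holds.

yes


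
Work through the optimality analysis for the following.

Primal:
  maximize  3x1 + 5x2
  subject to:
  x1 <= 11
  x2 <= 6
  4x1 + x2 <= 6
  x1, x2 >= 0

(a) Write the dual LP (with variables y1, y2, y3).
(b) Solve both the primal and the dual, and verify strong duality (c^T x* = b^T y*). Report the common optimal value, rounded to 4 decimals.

The standard primal-dual pair for 'max c^T x s.t. A x <= b, x >= 0' is:
  Dual:  min b^T y  s.t.  A^T y >= c,  y >= 0.

So the dual LP is:
  minimize  11y1 + 6y2 + 6y3
  subject to:
    y1 + 4y3 >= 3
    y2 + y3 >= 5
    y1, y2, y3 >= 0

Solving the primal: x* = (0, 6).
  primal value c^T x* = 30.
Solving the dual: y* = (0, 4.25, 0.75).
  dual value b^T y* = 30.
Strong duality: c^T x* = b^T y*. Confirmed.

30


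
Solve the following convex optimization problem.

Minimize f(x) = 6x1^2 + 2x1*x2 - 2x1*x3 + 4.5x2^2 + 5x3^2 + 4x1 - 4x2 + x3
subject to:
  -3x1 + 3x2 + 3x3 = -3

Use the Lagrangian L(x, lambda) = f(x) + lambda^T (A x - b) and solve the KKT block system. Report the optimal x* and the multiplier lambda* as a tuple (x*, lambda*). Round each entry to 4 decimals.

Form the Lagrangian:
  L(x, lambda) = (1/2) x^T Q x + c^T x + lambda^T (A x - b)
Stationarity (grad_x L = 0): Q x + c + A^T lambda = 0.
Primal feasibility: A x = b.

This gives the KKT block system:
  [ Q   A^T ] [ x     ]   [-c ]
  [ A    0  ] [ lambda ] = [ b ]

Solving the linear system:
  x*      = (0.0882, -0.2353, -0.6765)
  lambda* = (1.9804)
  f(x*)   = 3.2794

x* = (0.0882, -0.2353, -0.6765), lambda* = (1.9804)


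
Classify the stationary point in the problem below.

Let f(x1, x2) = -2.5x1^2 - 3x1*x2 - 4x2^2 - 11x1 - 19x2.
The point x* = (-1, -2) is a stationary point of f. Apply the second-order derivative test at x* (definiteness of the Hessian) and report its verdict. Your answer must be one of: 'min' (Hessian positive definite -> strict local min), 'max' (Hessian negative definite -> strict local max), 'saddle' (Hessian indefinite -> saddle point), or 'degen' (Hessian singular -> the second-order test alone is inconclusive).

Compute the Hessian H = grad^2 f:
  H = [[-5, -3], [-3, -8]]
Verify stationarity: grad f(x*) = H x* + g = (0, 0).
Eigenvalues of H: -9.8541, -3.1459.
Both eigenvalues < 0, so H is negative definite -> x* is a strict local max.

max


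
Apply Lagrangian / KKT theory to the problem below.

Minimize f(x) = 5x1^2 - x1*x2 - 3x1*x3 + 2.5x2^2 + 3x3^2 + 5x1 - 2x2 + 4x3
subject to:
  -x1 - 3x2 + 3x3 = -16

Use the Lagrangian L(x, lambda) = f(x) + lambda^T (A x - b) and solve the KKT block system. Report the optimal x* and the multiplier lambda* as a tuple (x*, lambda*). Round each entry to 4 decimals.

Form the Lagrangian:
  L(x, lambda) = (1/2) x^T Q x + c^T x + lambda^T (A x - b)
Stationarity (grad_x L = 0): Q x + c + A^T lambda = 0.
Primal feasibility: A x = b.

This gives the KKT block system:
  [ Q   A^T ] [ x     ]   [-c ]
  [ A    0  ] [ lambda ] = [ b ]

Solving the linear system:
  x*      = (-0.7482, 2.5912, -2.9915)
  lambda* = (3.9015)
  f(x*)   = 20.767

x* = (-0.7482, 2.5912, -2.9915), lambda* = (3.9015)


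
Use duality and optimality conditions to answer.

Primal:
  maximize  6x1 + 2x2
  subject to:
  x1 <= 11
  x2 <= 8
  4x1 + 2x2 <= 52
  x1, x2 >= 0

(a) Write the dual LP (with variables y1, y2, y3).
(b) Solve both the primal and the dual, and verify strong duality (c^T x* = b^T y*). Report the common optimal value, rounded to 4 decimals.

The standard primal-dual pair for 'max c^T x s.t. A x <= b, x >= 0' is:
  Dual:  min b^T y  s.t.  A^T y >= c,  y >= 0.

So the dual LP is:
  minimize  11y1 + 8y2 + 52y3
  subject to:
    y1 + 4y3 >= 6
    y2 + 2y3 >= 2
    y1, y2, y3 >= 0

Solving the primal: x* = (11, 4).
  primal value c^T x* = 74.
Solving the dual: y* = (2, 0, 1).
  dual value b^T y* = 74.
Strong duality: c^T x* = b^T y*. Confirmed.

74


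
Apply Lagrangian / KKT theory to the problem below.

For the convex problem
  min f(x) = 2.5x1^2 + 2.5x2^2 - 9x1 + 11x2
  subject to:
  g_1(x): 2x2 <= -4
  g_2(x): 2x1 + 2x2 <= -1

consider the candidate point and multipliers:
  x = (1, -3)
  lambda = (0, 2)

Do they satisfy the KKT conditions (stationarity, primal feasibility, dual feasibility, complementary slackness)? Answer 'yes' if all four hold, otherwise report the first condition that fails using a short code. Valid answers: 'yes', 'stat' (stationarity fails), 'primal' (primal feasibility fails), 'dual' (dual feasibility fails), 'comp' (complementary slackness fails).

Gradient of f: grad f(x) = Q x + c = (-4, -4)
Constraint values g_i(x) = a_i^T x - b_i:
  g_1((1, -3)) = -2
  g_2((1, -3)) = -3
Stationarity residual: grad f(x) + sum_i lambda_i a_i = (0, 0)
  -> stationarity OK
Primal feasibility (all g_i <= 0): OK
Dual feasibility (all lambda_i >= 0): OK
Complementary slackness (lambda_i * g_i(x) = 0 for all i): FAILS

Verdict: the first failing condition is complementary_slackness -> comp.

comp


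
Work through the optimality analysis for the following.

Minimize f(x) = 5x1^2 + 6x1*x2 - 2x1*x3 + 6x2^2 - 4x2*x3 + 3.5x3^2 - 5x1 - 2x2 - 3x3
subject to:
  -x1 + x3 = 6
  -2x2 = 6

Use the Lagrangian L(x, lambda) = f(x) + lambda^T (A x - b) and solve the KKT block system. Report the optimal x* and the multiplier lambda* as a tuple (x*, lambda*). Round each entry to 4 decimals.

Form the Lagrangian:
  L(x, lambda) = (1/2) x^T Q x + c^T x + lambda^T (A x - b)
Stationarity (grad_x L = 0): Q x + c + A^T lambda = 0.
Primal feasibility: A x = b.

This gives the KKT block system:
  [ Q   A^T ] [ x     ]   [-c ]
  [ A    0  ] [ lambda ] = [ b ]

Solving the linear system:
  x*      = (-1.2308, -3, 4.7692)
  lambda* = (-44.8462, -32.2308)
  f(x*)   = 230.1538

x* = (-1.2308, -3, 4.7692), lambda* = (-44.8462, -32.2308)


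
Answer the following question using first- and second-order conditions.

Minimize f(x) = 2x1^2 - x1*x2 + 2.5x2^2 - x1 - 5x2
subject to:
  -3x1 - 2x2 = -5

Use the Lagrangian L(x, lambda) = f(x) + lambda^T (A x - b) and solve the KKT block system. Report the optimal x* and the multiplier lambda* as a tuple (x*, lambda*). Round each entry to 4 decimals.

Form the Lagrangian:
  L(x, lambda) = (1/2) x^T Q x + c^T x + lambda^T (A x - b)
Stationarity (grad_x L = 0): Q x + c + A^T lambda = 0.
Primal feasibility: A x = b.

This gives the KKT block system:
  [ Q   A^T ] [ x     ]   [-c ]
  [ A    0  ] [ lambda ] = [ b ]

Solving the linear system:
  x*      = (0.8082, 1.2877)
  lambda* = (0.3151)
  f(x*)   = -2.8356

x* = (0.8082, 1.2877), lambda* = (0.3151)


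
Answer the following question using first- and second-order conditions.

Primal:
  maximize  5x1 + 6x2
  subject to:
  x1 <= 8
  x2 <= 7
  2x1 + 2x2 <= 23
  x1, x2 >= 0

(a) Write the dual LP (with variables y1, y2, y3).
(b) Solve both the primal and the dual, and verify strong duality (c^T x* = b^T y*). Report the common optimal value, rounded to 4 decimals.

The standard primal-dual pair for 'max c^T x s.t. A x <= b, x >= 0' is:
  Dual:  min b^T y  s.t.  A^T y >= c,  y >= 0.

So the dual LP is:
  minimize  8y1 + 7y2 + 23y3
  subject to:
    y1 + 2y3 >= 5
    y2 + 2y3 >= 6
    y1, y2, y3 >= 0

Solving the primal: x* = (4.5, 7).
  primal value c^T x* = 64.5.
Solving the dual: y* = (0, 1, 2.5).
  dual value b^T y* = 64.5.
Strong duality: c^T x* = b^T y*. Confirmed.

64.5


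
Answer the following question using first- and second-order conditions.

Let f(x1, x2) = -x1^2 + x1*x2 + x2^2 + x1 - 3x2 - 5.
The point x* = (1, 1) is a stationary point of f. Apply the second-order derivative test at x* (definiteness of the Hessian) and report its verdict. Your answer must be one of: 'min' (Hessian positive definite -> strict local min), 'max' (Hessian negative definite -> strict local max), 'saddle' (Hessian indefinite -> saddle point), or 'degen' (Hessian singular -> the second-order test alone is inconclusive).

Compute the Hessian H = grad^2 f:
  H = [[-2, 1], [1, 2]]
Verify stationarity: grad f(x*) = H x* + g = (0, 0).
Eigenvalues of H: -2.2361, 2.2361.
Eigenvalues have mixed signs, so H is indefinite -> x* is a saddle point.

saddle


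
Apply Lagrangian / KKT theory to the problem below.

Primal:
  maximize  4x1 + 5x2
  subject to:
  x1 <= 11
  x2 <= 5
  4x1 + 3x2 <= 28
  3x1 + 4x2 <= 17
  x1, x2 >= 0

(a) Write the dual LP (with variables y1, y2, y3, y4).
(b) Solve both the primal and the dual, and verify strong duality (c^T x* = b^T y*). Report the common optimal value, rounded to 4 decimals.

The standard primal-dual pair for 'max c^T x s.t. A x <= b, x >= 0' is:
  Dual:  min b^T y  s.t.  A^T y >= c,  y >= 0.

So the dual LP is:
  minimize  11y1 + 5y2 + 28y3 + 17y4
  subject to:
    y1 + 4y3 + 3y4 >= 4
    y2 + 3y3 + 4y4 >= 5
    y1, y2, y3, y4 >= 0

Solving the primal: x* = (5.6667, 0).
  primal value c^T x* = 22.6667.
Solving the dual: y* = (0, 0, 0, 1.3333).
  dual value b^T y* = 22.6667.
Strong duality: c^T x* = b^T y*. Confirmed.

22.6667


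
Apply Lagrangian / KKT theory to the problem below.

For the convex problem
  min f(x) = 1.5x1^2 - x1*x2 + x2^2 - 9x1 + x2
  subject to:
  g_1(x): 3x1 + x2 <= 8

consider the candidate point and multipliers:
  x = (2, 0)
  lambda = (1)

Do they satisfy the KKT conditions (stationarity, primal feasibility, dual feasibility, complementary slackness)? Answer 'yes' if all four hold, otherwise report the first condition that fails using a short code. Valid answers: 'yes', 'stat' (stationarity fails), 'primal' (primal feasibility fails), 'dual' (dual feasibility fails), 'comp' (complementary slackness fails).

Gradient of f: grad f(x) = Q x + c = (-3, -1)
Constraint values g_i(x) = a_i^T x - b_i:
  g_1((2, 0)) = -2
Stationarity residual: grad f(x) + sum_i lambda_i a_i = (0, 0)
  -> stationarity OK
Primal feasibility (all g_i <= 0): OK
Dual feasibility (all lambda_i >= 0): OK
Complementary slackness (lambda_i * g_i(x) = 0 for all i): FAILS

Verdict: the first failing condition is complementary_slackness -> comp.

comp


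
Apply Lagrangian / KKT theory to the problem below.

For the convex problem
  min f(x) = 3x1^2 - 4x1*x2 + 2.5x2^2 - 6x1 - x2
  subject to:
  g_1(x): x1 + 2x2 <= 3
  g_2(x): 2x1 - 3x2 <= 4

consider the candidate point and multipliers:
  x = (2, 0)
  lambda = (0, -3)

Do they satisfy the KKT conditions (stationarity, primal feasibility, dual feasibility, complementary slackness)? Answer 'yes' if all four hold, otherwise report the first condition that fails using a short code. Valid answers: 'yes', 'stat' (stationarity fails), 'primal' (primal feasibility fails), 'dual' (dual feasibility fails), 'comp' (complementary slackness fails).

Gradient of f: grad f(x) = Q x + c = (6, -9)
Constraint values g_i(x) = a_i^T x - b_i:
  g_1((2, 0)) = -1
  g_2((2, 0)) = 0
Stationarity residual: grad f(x) + sum_i lambda_i a_i = (0, 0)
  -> stationarity OK
Primal feasibility (all g_i <= 0): OK
Dual feasibility (all lambda_i >= 0): FAILS
Complementary slackness (lambda_i * g_i(x) = 0 for all i): OK

Verdict: the first failing condition is dual_feasibility -> dual.

dual
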